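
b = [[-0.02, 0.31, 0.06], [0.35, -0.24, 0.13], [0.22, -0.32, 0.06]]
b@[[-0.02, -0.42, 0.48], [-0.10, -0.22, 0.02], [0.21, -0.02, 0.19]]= [[-0.02, -0.06, 0.01], [0.04, -0.10, 0.19], [0.04, -0.02, 0.11]]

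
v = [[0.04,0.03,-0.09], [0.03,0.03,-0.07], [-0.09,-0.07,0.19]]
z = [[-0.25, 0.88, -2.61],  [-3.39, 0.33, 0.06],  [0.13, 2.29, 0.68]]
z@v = [[0.25, 0.20, -0.54], [-0.13, -0.1, 0.29], [0.01, 0.02, -0.04]]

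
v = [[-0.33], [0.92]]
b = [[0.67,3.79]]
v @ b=[[-0.22,-1.25], [0.62,3.49]]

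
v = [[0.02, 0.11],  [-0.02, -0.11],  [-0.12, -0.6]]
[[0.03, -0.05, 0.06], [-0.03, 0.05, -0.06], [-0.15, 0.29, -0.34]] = v@[[0.67,-0.15,1.05], [0.11,-0.46,0.35]]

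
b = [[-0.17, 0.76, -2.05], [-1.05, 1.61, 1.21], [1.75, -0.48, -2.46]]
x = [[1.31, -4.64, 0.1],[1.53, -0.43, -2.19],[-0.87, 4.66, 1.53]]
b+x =[[1.14, -3.88, -1.95], [0.48, 1.18, -0.98], [0.88, 4.18, -0.93]]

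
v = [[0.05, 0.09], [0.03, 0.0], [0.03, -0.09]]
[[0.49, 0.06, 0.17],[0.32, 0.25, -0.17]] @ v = [[0.03, 0.03], [0.02, 0.04]]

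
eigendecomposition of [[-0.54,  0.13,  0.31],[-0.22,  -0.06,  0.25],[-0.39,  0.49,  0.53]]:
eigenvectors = [[-0.29,-0.89,0.31],[-0.27,-0.44,-0.7],[-0.92,-0.14,0.64]]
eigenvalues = [0.55, -0.43, -0.19]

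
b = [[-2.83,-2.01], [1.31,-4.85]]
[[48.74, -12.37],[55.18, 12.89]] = b @ [[-7.67, 5.25], [-13.45, -1.24]]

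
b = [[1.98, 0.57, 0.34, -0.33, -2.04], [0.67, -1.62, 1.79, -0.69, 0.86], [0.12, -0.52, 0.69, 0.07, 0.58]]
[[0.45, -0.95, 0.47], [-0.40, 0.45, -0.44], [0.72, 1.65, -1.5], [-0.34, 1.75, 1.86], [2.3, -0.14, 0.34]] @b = [[0.31, 1.55, -1.22, 0.54, -1.46], [-0.54, -0.73, 0.37, -0.21, 0.95], [2.35, -1.48, 2.16, -1.48, -0.92], [0.72, -4.00, 4.3, -0.97, 3.28], [4.50, 1.36, 0.77, -0.64, -4.62]]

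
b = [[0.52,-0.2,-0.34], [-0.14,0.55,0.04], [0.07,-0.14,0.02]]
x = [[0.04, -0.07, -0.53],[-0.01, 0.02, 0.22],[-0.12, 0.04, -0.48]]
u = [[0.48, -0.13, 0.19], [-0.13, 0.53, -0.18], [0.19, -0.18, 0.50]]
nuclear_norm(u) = 1.51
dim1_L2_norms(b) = [0.65, 0.57, 0.16]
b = x + u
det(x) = 0.00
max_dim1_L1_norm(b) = 1.06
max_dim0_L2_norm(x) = 0.75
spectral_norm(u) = 0.84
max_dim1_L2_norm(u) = 0.57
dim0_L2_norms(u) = [0.53, 0.57, 0.56]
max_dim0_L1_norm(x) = 1.23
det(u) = 0.09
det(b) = 0.01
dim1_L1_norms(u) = [0.8, 0.84, 0.87]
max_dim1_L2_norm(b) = 0.65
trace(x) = -0.42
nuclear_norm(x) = 0.90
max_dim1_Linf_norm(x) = 0.53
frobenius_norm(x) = 0.76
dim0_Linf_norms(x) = [0.12, 0.07, 0.53]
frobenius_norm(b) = 0.88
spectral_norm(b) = 0.77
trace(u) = 1.51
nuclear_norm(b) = 1.24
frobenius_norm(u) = 0.97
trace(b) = 1.09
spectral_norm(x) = 0.75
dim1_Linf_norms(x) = [0.53, 0.22, 0.48]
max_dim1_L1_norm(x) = 0.64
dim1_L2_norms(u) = [0.53, 0.57, 0.56]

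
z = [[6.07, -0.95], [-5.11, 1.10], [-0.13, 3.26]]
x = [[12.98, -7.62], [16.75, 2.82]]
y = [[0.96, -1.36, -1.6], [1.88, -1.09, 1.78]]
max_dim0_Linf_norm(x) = 16.75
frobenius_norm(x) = 22.69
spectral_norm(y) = 2.82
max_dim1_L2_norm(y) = 2.81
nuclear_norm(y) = 5.12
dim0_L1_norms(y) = [2.84, 2.45, 3.38]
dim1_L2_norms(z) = [6.14, 5.23, 3.26]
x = y @ z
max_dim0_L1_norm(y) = 3.38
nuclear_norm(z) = 11.28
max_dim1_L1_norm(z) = 7.02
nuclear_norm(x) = 29.04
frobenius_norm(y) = 3.64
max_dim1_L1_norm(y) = 4.75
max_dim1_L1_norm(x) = 20.6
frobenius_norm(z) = 8.70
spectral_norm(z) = 8.10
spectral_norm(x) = 21.35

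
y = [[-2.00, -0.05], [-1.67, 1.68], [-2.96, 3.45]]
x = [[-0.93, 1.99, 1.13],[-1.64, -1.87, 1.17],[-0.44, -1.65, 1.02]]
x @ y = [[-4.81, 7.29], [2.94, 0.98], [0.62, 0.77]]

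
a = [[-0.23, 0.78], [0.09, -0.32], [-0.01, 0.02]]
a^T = [[-0.23, 0.09, -0.01],[0.78, -0.32, 0.02]]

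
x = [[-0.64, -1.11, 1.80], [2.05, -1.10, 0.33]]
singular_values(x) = [2.41, 2.15]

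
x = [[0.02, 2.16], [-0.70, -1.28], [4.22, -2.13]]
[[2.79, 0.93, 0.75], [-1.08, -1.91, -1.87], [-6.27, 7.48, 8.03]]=x@ [[-0.83,1.98,2.07],[1.30,0.41,0.33]]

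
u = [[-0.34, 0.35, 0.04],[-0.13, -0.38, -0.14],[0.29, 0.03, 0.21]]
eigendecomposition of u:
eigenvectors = [[-0.08+0.00j, (-0.83+0j), (-0.83-0j)], [-0.22+0.00j, -0.03-0.36j, (-0.03+0.36j)], [0.97+0.00j, (0.4+0.13j), 0.40-0.13j]]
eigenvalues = [(0.18+0j), (-0.35+0.15j), (-0.35-0.15j)]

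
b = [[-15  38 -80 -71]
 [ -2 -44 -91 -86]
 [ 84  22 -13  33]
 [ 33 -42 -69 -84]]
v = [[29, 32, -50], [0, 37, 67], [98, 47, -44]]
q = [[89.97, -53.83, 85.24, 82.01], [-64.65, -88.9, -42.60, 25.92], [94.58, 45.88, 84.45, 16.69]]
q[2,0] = 94.58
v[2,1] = 47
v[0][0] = 29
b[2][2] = -13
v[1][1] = 37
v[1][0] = 0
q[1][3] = 25.92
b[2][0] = 84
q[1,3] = 25.92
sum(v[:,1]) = 116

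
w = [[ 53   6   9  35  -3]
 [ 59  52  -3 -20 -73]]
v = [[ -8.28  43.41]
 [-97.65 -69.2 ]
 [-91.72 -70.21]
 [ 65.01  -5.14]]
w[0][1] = 6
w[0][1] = 6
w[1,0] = 59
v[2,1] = -70.21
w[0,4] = -3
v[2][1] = -70.21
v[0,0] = -8.28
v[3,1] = -5.14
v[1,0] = -97.65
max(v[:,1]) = 43.41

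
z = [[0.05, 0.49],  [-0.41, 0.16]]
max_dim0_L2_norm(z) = 0.52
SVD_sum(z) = [[-0.15, 0.41], [-0.1, 0.27]] + [[0.2, 0.08], [-0.31, -0.11]]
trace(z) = 0.21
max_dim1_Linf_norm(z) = 0.49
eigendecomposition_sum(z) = [[0.02+0.23j, 0.24-0.06j], [(-0.2+0.05j), (0.08+0.22j)]] + [[0.02-0.23j, 0.24+0.06j], [(-0.2-0.05j), (0.08-0.22j)]]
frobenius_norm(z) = 0.66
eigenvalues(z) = [(0.1+0.44j), (0.1-0.44j)]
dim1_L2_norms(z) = [0.49, 0.44]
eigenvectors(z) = [[0.74+0.00j, (0.74-0j)], [(0.08+0.67j), (0.08-0.67j)]]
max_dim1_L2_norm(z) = 0.49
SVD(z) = [[0.83,0.55], [0.55,-0.83]] @ diag([0.5300950065661582, 0.3940803014788037]) @ [[-0.35, 0.94], [0.94, 0.35]]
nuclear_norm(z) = 0.92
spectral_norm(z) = 0.53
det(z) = 0.21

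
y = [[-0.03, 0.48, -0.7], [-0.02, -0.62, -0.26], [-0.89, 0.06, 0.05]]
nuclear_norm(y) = 2.41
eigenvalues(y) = [(0.84+0j), (-0.72+0.28j), (-0.72-0.28j)]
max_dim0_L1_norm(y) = 1.16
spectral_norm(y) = 0.90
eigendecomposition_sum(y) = [[(0.39-0j), 0.11+0.00j, -0.38-0.00j], [0.07-0.00j, (0.02+0j), (-0.07-0j)], [(-0.44+0j), (-0.13+0j), (0.43+0j)]] + [[(-0.21+0.03j), 0.18+0.33j, (-0.16+0.08j)],[(-0.05-0.21j), (-0.32+0.21j), (-0.09-0.15j)],[(-0.23-0.03j), (0.09+0.4j), -0.19+0.04j]] + [[-0.21-0.03j, (0.18-0.33j), (-0.16-0.08j)], [(-0.05+0.21j), -0.32-0.21j, (-0.09+0.15j)], [-0.23+0.03j, 0.09-0.40j, -0.19-0.04j]]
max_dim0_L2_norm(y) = 0.89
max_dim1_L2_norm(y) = 0.89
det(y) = 0.50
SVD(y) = [[-0.45,0.83,-0.34], [0.22,-0.27,-0.94], [-0.87,-0.50,-0.06]] @ diag([0.9038634007723193, 0.8639476855538328, 0.6391598777852636]) @ [[0.86,-0.45,0.24],  [0.49,0.62,-0.62],  [0.13,0.65,0.75]]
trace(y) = -0.60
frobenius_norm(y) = 1.40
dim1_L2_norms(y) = [0.85, 0.67, 0.89]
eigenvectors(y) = [[(0.66+0j), -0.54+0.15j, (-0.54-0.15j)], [(0.12+0j), -0.20-0.53j, -0.20+0.53j], [(-0.74+0j), -0.60+0.00j, (-0.6-0j)]]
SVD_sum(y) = [[-0.35, 0.18, -0.1],  [0.17, -0.09, 0.05],  [-0.68, 0.35, -0.19]] + [[0.35, 0.44, -0.44], [-0.11, -0.14, 0.14], [-0.21, -0.26, 0.26]] + [[-0.03, -0.14, -0.16], [-0.08, -0.39, -0.45], [-0.0, -0.02, -0.03]]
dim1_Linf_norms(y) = [0.7, 0.62, 0.89]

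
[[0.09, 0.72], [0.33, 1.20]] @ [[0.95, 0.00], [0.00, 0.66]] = [[0.09, 0.48], [0.31, 0.79]]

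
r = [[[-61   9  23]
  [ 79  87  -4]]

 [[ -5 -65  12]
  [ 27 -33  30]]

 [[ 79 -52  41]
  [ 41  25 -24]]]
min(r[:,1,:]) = -33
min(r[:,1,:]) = -33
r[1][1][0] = 27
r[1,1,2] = 30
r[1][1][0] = 27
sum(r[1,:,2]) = 42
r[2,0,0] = 79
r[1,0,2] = 12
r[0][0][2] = 23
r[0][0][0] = -61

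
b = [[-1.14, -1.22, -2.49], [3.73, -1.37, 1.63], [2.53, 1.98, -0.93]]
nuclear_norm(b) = 10.23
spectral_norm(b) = 4.96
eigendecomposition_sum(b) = [[-0.50+1.55j, -0.78+0.15j, (-1.04-0.25j)], [1.52+0.41j, (0.18+0.75j), (-0.19+1.02j)], [1.49-0.17j, (0.42+0.6j), 0.19+0.97j]] + [[(-0.5-1.55j), -0.78-0.15j, -1.04+0.25j], [(1.52-0.41j), (0.18-0.75j), -0.19-1.02j], [(1.49+0.17j), (0.42-0.6j), (0.19-0.97j)]] + [[(-0.14-0j), (0.35+0j), (-0.4-0j)], [0.68+0.00j, (-1.73-0j), 2.01+0.00j], [-0.45-0.00j, 1.13+0.00j, -1.31-0.00j]]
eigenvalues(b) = [(-0.13+3.27j), (-0.13-3.27j), (-3.18+0j)]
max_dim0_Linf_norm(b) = 3.73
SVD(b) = [[-0.42, -0.11, -0.9], [0.81, 0.40, -0.43], [0.41, -0.91, -0.08]] @ diag([4.955698681353653, 2.9183717673554956, 2.354815663089582]) @ [[0.91, 0.04, 0.4], [-0.23, -0.76, 0.61], [-0.33, 0.65, 0.68]]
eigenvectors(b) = [[(0.6+0j), (0.6-0j), (0.17+0j)],  [(-0.03-0.58j), (-0.03+0.58j), (-0.83+0j)],  [-0.23-0.50j, -0.23+0.50j, 0.54+0.00j]]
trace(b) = -3.44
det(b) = -34.06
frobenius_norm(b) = 6.21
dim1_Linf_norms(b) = [2.49, 3.73, 2.53]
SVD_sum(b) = [[-1.92, -0.09, -0.84], [3.66, 0.18, 1.61], [1.86, 0.09, 0.81]] + [[0.08, 0.25, -0.20], [-0.27, -0.88, 0.71], [0.61, 2.01, -1.62]] + [[0.7, -1.38, -1.44], [0.34, -0.66, -0.69], [0.06, -0.12, -0.12]]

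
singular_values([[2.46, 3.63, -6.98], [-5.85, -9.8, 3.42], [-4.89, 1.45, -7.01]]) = [13.98, 9.07, 2.69]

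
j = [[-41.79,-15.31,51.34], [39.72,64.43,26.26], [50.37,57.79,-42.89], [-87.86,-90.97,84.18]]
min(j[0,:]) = -41.79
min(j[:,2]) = -42.89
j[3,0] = -87.86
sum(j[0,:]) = -5.759999999999998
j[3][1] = -90.97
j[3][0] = -87.86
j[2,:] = [50.37, 57.79, -42.89]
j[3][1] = -90.97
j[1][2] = 26.26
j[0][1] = -15.31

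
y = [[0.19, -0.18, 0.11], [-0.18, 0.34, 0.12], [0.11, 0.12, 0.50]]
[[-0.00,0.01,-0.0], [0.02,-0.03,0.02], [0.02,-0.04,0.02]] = y@[[0.01, -0.03, 0.01], [0.05, -0.10, 0.05], [0.03, -0.05, 0.02]]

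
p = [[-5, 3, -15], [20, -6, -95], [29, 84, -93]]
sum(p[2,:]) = 20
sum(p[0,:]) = -17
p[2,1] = 84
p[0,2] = -15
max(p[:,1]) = 84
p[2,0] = 29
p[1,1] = -6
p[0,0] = -5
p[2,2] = -93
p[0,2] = -15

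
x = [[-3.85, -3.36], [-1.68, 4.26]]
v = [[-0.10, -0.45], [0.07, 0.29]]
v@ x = [[1.14,-1.58], [-0.76,1.0]]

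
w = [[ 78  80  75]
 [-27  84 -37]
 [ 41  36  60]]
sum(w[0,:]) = 233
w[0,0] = 78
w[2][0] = 41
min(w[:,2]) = -37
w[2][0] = 41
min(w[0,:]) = 75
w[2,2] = 60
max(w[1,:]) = 84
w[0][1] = 80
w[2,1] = 36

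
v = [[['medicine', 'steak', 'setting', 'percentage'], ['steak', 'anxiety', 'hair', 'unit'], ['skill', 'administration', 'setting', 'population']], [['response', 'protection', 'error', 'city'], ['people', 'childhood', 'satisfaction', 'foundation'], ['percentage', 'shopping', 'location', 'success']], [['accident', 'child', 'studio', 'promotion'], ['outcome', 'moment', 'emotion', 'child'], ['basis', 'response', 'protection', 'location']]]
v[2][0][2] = 'studio'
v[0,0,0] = 'medicine'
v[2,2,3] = 'location'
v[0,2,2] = 'setting'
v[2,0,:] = ['accident', 'child', 'studio', 'promotion']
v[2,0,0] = 'accident'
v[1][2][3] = 'success'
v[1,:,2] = ['error', 'satisfaction', 'location']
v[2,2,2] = 'protection'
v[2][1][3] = 'child'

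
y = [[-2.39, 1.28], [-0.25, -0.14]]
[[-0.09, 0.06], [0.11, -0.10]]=y @ [[-0.20, 0.19], [-0.44, 0.4]]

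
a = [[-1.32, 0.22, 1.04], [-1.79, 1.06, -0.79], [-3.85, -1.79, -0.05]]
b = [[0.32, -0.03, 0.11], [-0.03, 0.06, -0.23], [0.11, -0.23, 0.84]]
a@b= [[-0.31, -0.19, 0.68], [-0.69, 0.3, -1.10], [-1.18, 0.02, -0.05]]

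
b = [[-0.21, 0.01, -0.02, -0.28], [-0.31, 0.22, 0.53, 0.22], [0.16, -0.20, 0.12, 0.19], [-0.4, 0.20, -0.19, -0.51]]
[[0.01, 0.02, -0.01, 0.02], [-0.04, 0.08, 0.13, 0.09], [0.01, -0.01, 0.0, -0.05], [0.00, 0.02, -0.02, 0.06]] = b@[[0.0,-0.13,-0.11,-0.09], [-0.09,-0.0,0.06,0.19], [-0.02,0.07,0.11,0.04], [-0.03,0.03,0.11,0.01]]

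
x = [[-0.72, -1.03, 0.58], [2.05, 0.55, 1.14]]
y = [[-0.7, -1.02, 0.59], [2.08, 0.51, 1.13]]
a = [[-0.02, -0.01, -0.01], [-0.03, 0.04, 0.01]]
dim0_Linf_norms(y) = [2.08, 1.02, 1.13]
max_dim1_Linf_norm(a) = 0.04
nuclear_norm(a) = 0.08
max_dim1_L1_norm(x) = 3.74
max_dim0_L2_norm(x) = 2.17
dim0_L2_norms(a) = [0.04, 0.04, 0.01]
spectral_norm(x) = 2.50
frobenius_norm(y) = 2.78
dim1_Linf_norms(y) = [1.02, 2.08]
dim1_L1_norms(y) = [2.31, 3.72]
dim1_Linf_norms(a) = [0.02, 0.04]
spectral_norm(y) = 2.50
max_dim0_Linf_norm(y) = 2.08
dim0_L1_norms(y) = [2.78, 1.53, 1.72]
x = y + a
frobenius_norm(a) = 0.06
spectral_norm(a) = 0.05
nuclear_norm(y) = 3.72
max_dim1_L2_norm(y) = 2.42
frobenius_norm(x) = 2.78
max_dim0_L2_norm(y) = 2.19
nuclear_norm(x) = 3.71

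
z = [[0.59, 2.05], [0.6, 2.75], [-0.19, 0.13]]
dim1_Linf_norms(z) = [2.05, 2.75, 0.19]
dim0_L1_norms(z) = [1.38, 4.93]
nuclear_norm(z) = 3.77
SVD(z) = [[-0.6, 0.38], [-0.80, -0.26], [-0.02, -0.89]] @ diag([3.530918704742467, 0.24230786305809446]) @ [[-0.24,-0.97], [0.97,-0.24]]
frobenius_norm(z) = 3.54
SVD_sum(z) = [[0.50, 2.07], [0.66, 2.74], [0.02, 0.08]] + [[0.09, -0.02], [-0.06, 0.01], [-0.21, 0.05]]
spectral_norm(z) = 3.53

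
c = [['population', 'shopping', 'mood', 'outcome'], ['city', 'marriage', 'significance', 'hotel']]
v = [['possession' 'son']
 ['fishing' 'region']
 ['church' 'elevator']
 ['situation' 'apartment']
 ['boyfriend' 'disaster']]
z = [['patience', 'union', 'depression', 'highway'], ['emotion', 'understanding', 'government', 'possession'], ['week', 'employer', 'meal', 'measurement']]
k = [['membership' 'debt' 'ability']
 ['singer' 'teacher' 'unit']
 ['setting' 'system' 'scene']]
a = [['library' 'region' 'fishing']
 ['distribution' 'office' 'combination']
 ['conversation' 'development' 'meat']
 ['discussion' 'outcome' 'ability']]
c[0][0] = 'population'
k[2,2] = 'scene'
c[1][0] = 'city'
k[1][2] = 'unit'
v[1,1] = 'region'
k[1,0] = 'singer'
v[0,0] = 'possession'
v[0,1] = 'son'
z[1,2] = 'government'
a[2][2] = 'meat'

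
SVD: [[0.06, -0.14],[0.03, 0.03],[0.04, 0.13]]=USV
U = [[0.74, 0.64], [-0.14, 0.42], [-0.65, 0.64]]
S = [0.19, 0.08]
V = [[0.07,-1.00], [1.0,0.07]]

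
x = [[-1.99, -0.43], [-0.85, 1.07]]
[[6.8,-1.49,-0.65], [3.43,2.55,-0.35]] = x @[[-3.51, 0.20, 0.34],[0.42, 2.54, -0.06]]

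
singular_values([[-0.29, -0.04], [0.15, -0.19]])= [0.33, 0.18]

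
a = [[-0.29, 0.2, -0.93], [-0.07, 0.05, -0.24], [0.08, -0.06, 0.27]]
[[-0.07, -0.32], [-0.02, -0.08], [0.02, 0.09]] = a @[[0.18,0.24], [-0.02,0.16], [0.02,0.3]]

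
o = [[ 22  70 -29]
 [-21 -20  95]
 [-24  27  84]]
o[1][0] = -21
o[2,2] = 84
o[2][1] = 27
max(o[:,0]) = 22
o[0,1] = 70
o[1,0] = -21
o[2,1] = 27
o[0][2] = -29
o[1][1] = -20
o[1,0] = -21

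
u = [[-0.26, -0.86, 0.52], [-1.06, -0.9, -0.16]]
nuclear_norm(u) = 2.28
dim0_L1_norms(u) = [1.32, 1.76, 0.68]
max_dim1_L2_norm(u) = 1.4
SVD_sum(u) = [[-0.56, -0.66, 0.08], [-0.87, -1.03, 0.12]] + [[0.30, -0.20, 0.44], [-0.19, 0.13, -0.28]]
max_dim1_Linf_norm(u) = 1.06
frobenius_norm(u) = 1.74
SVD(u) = [[-0.54, -0.84], [-0.84, 0.54]] @ diag([1.6064194382717507, 0.6754380714341411]) @ [[0.64,0.76,-0.09], [-0.52,0.35,-0.78]]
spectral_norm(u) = 1.61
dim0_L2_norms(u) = [1.09, 1.24, 0.54]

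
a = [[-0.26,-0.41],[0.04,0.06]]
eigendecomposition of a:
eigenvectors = [[-0.99, 0.85],  [0.15, -0.53]]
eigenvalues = [-0.2, -0.0]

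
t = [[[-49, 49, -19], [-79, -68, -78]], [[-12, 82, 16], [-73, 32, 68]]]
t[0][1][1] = -68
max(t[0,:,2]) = -19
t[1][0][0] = -12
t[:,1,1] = [-68, 32]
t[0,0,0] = -49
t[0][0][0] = -49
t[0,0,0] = -49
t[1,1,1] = 32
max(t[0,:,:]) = 49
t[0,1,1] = -68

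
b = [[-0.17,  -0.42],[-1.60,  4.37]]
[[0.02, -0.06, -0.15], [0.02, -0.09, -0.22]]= b @[[-0.07,0.22,0.52], [-0.02,0.06,0.14]]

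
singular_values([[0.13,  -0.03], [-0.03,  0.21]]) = [0.22, 0.12]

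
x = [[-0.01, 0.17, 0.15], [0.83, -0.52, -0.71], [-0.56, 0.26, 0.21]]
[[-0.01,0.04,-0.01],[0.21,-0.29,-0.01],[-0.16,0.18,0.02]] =x@[[0.26, -0.23, -0.06], [-0.18, 0.22, 0.01], [0.14, -0.02, -0.07]]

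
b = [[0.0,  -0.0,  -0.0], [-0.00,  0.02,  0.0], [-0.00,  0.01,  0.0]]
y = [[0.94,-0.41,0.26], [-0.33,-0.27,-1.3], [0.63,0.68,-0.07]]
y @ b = [[0.00, -0.01, 0.00], [0.00, -0.02, 0.00], [0.00, 0.01, 0.0]]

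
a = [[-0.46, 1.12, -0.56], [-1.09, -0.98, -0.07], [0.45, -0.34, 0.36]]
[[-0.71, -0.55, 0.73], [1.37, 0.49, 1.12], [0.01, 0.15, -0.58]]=a @ [[-0.22,  0.03,  -1.24], [-1.1,  -0.53,  0.22], [-0.75,  -0.11,  0.16]]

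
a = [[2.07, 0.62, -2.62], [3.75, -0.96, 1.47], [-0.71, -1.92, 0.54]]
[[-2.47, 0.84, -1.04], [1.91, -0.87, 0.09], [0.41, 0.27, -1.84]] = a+[[-4.54, 0.22, 1.58], [-1.84, 0.09, -1.38], [1.12, 2.19, -2.38]]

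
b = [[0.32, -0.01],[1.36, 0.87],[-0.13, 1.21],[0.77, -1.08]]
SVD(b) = [[-0.03, 0.2], [-0.62, 0.72], [-0.62, -0.24], [0.48, 0.62]] @ diag([1.8519134233361798, 1.5873615443456084]) @ [[-0.22, -0.98], [0.98, -0.22]]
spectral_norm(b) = 1.85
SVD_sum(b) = [[0.01, 0.06], [0.25, 1.12], [0.25, 1.13], [-0.19, -0.87]] + [[0.31,-0.07], [1.11,-0.25], [-0.38,0.08], [0.96,-0.21]]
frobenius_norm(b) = 2.44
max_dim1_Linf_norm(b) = 1.36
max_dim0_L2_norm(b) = 1.84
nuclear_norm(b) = 3.44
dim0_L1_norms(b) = [2.58, 3.17]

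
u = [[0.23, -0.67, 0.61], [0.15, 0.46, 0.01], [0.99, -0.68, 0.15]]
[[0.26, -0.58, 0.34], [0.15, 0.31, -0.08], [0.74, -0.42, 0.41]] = u@[[0.76, 0.07, 0.21], [0.07, 0.66, -0.25], [0.21, -0.25, 0.2]]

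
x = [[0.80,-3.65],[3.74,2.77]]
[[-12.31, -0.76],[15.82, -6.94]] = x @[[1.49, -1.73], [3.7, -0.17]]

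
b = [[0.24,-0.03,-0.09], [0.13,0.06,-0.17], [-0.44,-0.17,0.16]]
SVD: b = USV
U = [[-0.41, 0.60, 0.69],[-0.34, -0.8, 0.49],[0.85, -0.03, 0.53]]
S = [0.58, 0.11, 0.1]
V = [[-0.88, -0.26, 0.39], [0.47, -0.54, 0.69], [-0.03, -0.8, -0.60]]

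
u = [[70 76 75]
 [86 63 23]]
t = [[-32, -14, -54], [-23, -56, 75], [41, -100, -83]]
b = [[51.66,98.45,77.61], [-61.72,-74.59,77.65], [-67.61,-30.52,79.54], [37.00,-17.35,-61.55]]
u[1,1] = 63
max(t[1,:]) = 75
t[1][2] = 75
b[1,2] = 77.65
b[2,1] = -30.52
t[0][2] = -54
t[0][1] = -14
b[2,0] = -67.61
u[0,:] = [70, 76, 75]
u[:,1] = [76, 63]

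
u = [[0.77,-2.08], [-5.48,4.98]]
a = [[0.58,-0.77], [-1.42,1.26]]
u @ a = [[3.40, -3.21], [-10.25, 10.49]]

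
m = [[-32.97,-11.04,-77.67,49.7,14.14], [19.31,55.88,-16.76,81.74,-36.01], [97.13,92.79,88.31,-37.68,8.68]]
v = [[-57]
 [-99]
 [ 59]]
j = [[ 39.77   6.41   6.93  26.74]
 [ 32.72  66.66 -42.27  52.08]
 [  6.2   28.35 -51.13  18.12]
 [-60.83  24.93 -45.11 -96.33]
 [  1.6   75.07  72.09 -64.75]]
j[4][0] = 1.6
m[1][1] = 55.88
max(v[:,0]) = 59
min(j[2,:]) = -51.13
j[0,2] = 6.93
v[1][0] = -99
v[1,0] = -99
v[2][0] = 59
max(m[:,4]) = 14.14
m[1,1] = 55.88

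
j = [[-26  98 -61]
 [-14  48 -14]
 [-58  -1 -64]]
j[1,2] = -14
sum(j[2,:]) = -123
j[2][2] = -64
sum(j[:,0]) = -98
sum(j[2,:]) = -123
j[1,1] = 48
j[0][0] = -26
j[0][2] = -61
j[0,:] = [-26, 98, -61]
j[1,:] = [-14, 48, -14]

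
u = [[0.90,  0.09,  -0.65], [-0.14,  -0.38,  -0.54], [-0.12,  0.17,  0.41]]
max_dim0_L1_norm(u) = 1.6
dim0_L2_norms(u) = [0.92, 0.43, 0.94]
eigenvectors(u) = [[0.98,  0.31,  0.42], [-0.02,  -0.88,  -0.78], [-0.20,  0.36,  0.46]]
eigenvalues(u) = [1.03, -0.11, 0.01]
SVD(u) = [[-0.91, 0.38, 0.19], [-0.27, -0.86, 0.44], [0.33, 0.35, 0.88]] @ diag([1.1945363932663997, 0.693310579502501, 0.0018015304625606128]) @ [[-0.68, 0.06, 0.73],[0.61, 0.6, 0.52],[0.41, -0.79, 0.45]]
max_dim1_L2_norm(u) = 1.11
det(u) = -0.00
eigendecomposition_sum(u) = [[0.86, -0.05, -0.86], [-0.02, 0.0, 0.02], [-0.17, 0.01, 0.17]] + [[0.04, 0.12, 0.18],[-0.11, -0.35, -0.50],[0.04, 0.14, 0.2]] + [[0.01, 0.02, 0.03],  [-0.01, -0.03, -0.06],  [0.01, 0.02, 0.03]]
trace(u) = 0.93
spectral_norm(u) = 1.19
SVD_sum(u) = [[0.74, -0.07, -0.79], [0.22, -0.02, -0.23], [-0.27, 0.02, 0.28]] + [[0.16, 0.16, 0.14],[-0.36, -0.36, -0.31],[0.15, 0.15, 0.13]] + [[0.0, -0.0, 0.0],[0.00, -0.00, 0.0],[0.00, -0.00, 0.0]]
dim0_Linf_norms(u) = [0.9, 0.38, 0.65]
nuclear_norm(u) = 1.89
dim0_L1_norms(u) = [1.16, 0.64, 1.6]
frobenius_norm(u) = 1.38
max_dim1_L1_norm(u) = 1.64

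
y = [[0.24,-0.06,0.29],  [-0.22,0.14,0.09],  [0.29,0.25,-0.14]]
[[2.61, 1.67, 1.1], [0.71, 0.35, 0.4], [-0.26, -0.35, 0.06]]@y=[[0.58, 0.35, 0.75], [0.21, 0.11, 0.18], [0.03, -0.02, -0.12]]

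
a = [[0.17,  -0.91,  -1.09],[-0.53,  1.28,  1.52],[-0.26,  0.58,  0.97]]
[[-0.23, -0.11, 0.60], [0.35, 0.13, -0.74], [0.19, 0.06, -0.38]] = a @ [[-0.1, 0.09, -0.33],[0.1, 0.10, -0.49],[0.11, 0.03, -0.19]]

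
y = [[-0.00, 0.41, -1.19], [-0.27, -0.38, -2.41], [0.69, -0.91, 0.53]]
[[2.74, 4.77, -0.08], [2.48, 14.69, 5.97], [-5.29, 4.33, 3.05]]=y @ [[-2.60, 4.03, -0.78], [3.12, -5.05, -4.89], [-1.23, -5.75, -1.62]]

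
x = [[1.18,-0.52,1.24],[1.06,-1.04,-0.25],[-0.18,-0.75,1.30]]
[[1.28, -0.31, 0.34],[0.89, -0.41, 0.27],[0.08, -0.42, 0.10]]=x @ [[0.89, 0.01, 0.19], [0.01, 0.42, -0.08], [0.19, -0.08, 0.06]]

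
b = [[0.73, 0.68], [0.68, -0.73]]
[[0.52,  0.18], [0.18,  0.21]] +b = [[1.25, 0.86], [0.86, -0.52]]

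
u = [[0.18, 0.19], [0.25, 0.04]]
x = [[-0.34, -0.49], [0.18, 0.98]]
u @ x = [[-0.03,0.10], [-0.08,-0.08]]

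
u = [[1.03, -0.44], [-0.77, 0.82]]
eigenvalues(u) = [1.52, 0.33]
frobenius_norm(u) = 1.59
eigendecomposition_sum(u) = [[0.89, -0.56], [-0.99, 0.62]] + [[0.14, 0.12],[0.22, 0.20]]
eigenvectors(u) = [[0.67, 0.53],  [-0.74, 0.85]]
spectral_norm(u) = 1.55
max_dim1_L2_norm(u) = 1.12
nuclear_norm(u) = 1.88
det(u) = 0.51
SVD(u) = [[-0.71, 0.71],[0.71, 0.71]] @ diag([1.55364495150635, 0.32555700677274885]) @ [[-0.82,0.57], [0.57,0.82]]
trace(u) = 1.85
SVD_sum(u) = [[0.9, -0.63], [-0.9, 0.63]] + [[0.13, 0.19], [0.13, 0.19]]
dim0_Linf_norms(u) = [1.03, 0.82]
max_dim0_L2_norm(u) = 1.29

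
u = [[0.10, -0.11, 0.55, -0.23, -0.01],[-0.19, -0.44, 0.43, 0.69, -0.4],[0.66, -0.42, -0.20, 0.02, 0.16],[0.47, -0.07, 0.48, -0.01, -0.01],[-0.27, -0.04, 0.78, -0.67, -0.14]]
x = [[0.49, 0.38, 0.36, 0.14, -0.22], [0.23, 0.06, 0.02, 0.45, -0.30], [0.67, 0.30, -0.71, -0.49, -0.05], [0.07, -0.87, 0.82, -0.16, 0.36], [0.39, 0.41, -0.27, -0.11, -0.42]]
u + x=[[0.59,0.27,0.91,-0.09,-0.23], [0.04,-0.38,0.45,1.14,-0.7], [1.33,-0.12,-0.91,-0.47,0.11], [0.54,-0.94,1.3,-0.17,0.35], [0.12,0.37,0.51,-0.78,-0.56]]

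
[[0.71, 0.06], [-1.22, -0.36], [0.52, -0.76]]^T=[[0.71, -1.22, 0.52], [0.06, -0.36, -0.76]]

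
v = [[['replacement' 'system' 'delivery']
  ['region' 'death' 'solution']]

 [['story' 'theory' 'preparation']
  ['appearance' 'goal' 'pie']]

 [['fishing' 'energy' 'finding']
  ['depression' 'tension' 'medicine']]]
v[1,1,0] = 'appearance'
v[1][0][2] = 'preparation'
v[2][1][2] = 'medicine'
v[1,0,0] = 'story'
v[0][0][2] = 'delivery'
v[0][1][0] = 'region'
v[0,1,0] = 'region'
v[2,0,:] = ['fishing', 'energy', 'finding']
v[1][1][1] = 'goal'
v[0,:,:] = [['replacement', 'system', 'delivery'], ['region', 'death', 'solution']]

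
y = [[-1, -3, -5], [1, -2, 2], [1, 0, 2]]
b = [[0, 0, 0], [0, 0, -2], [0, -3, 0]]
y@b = [[0, 15, 6], [0, -6, 4], [0, -6, 0]]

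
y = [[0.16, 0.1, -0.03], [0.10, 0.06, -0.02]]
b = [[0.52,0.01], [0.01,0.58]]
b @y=[[0.08, 0.05, -0.02], [0.06, 0.04, -0.01]]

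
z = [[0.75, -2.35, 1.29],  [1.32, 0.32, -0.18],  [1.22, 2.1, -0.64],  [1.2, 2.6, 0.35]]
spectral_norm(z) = 4.34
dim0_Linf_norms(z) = [1.32, 2.6, 1.29]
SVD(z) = [[0.51, 0.78, 0.17], [-0.17, 0.48, -0.59], [-0.56, 0.19, -0.42], [-0.63, 0.34, 0.67]] @ diag([4.344436577085692, 2.120080843790749, 0.942299338571061]) @ [[-0.29, -0.94, 0.19], [0.88, -0.19, 0.43], [-0.37, 0.30, 0.88]]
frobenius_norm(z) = 4.93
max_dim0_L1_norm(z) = 7.37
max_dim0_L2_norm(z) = 4.1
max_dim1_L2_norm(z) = 2.88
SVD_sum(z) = [[-0.65, -2.09, 0.43], [0.21, 0.68, -0.14], [0.72, 2.29, -0.47], [0.8, 2.55, -0.52]] + [[1.46,-0.31,0.72], [0.90,-0.19,0.45], [0.36,-0.08,0.18], [0.64,-0.14,0.31]] + [[-0.06, 0.05, 0.14], [0.2, -0.16, -0.49], [0.15, -0.12, -0.35], [-0.23, 0.19, 0.56]]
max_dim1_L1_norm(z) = 4.39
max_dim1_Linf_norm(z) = 2.6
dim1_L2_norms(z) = [2.78, 1.37, 2.51, 2.88]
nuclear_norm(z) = 7.41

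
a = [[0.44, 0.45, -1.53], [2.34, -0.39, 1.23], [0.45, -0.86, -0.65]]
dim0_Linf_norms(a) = [2.34, 0.86, 1.53]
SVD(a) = [[0.2, 0.87, -0.46], [-0.98, 0.15, -0.16], [-0.07, 0.48, 0.88]] @ diag([2.719564968960095, 1.733932031274861, 0.9163220452025078]) @ [[-0.82, 0.2, -0.54], [0.54, -0.05, -0.84], [-0.19, -0.98, -0.07]]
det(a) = 4.32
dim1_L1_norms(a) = [2.42, 3.96, 1.96]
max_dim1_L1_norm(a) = 3.96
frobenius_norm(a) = 3.35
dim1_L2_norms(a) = [1.65, 2.67, 1.17]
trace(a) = -0.60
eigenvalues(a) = [(1.36+0j), (-0.98+1.48j), (-0.98-1.48j)]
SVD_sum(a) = [[-0.45, 0.11, -0.30],[2.17, -0.52, 1.43],[0.15, -0.04, 0.10]] + [[0.81, -0.07, -1.26], [0.14, -0.01, -0.21], [0.45, -0.04, -0.69]] + [[0.08, 0.41, 0.03], [0.03, 0.14, 0.01], [-0.15, -0.79, -0.06]]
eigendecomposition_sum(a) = [[(0.81+0j), (0.39-0j), (-0.38+0j)], [(0.93+0j), (0.45-0j), (-0.43+0j)], [-0.22+0.00j, (-0.1+0j), 0.10+0.00j]] + [[(-0.19+0.31j), 0.03-0.29j, (-0.58-0.09j)], [(0.7-0.26j), -0.42+0.44j, 0.83+0.89j], [(0.33+0.39j), -0.38-0.17j, -0.38+0.74j]] + [[-0.19-0.31j, 0.03+0.29j, (-0.58+0.09j)],[(0.7+0.26j), (-0.42-0.44j), (0.83-0.89j)],[(0.33-0.39j), (-0.38+0.17j), -0.38-0.74j]]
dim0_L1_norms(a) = [3.23, 1.7, 3.41]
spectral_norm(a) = 2.72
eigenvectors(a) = [[-0.65+0.00j,(0.29-0.23j),0.29+0.23j], [(-0.74+0j),(-0.77+0j),(-0.77-0j)], [(0.17+0j),-0.18-0.49j,(-0.18+0.49j)]]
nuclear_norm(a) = 5.37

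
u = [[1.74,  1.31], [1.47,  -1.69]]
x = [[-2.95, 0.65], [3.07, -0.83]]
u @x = [[-1.11, 0.04], [-9.52, 2.36]]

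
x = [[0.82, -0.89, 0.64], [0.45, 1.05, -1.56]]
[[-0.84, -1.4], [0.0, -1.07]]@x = [[-1.32, -0.72, 1.65], [-0.48, -1.12, 1.67]]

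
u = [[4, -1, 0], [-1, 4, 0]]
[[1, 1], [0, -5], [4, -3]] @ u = [[3, 3, 0], [5, -20, 0], [19, -16, 0]]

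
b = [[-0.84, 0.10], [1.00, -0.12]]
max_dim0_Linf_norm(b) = 1.0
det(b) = 0.00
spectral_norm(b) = 1.32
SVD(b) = [[-0.64, 0.77],[0.77, 0.64]] @ diag([1.315294503165631, 0.0006082288020474114]) @ [[0.99, -0.12], [-0.12, -0.99]]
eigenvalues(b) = [-0.96, -0.0]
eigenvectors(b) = [[-0.64, -0.12], [0.77, -0.99]]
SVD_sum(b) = [[-0.84, 0.10], [1.00, -0.12]] + [[-0.00, -0.0], [-0.0, -0.0]]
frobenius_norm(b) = 1.32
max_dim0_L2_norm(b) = 1.31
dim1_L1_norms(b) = [0.94, 1.12]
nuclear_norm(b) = 1.32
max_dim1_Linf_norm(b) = 1.0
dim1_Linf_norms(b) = [0.84, 1.0]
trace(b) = -0.96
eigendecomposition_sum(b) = [[-0.84, 0.10], [1.00, -0.12]] + [[-0.00, -0.00], [-0.00, -0.00]]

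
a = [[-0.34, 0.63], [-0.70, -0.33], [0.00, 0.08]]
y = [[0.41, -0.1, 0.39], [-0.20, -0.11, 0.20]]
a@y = [[-0.27, -0.04, -0.01], [-0.22, 0.11, -0.34], [-0.02, -0.01, 0.02]]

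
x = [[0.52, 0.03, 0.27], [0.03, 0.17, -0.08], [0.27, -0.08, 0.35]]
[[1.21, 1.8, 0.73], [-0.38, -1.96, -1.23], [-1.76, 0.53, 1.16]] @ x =[[0.88, 0.28, 0.44], [-0.59, -0.25, -0.38], [-0.59, -0.06, -0.11]]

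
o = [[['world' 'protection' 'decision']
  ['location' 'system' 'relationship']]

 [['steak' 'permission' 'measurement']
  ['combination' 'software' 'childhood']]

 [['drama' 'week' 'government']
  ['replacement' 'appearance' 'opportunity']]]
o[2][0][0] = 'drama'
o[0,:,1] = ['protection', 'system']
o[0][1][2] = 'relationship'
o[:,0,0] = ['world', 'steak', 'drama']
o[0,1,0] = 'location'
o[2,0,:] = ['drama', 'week', 'government']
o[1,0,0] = 'steak'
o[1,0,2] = 'measurement'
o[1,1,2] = 'childhood'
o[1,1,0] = 'combination'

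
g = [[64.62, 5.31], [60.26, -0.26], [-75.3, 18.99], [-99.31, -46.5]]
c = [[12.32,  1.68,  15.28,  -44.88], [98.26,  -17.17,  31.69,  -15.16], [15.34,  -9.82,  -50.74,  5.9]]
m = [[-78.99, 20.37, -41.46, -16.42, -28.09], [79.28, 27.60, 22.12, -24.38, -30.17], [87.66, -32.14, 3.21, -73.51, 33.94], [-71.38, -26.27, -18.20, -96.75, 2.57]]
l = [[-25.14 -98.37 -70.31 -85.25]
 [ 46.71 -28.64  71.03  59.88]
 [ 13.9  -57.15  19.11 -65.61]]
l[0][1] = -98.37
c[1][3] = -15.16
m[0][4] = -28.09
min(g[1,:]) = -0.26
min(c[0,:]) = -44.88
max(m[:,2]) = 22.12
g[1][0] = 60.26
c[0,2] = 15.28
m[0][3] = -16.42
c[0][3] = -44.88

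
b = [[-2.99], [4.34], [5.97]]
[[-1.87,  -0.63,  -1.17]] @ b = [[-4.13]]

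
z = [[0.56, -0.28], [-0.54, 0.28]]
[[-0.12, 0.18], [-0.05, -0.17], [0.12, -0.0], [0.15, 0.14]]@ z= [[-0.16, 0.08], [0.06, -0.03], [0.07, -0.03], [0.01, -0.0]]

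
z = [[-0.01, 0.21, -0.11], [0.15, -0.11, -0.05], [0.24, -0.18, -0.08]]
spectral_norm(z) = 0.38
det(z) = 0.00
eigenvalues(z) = [-0.21, 0.03, -0.01]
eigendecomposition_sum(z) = [[-0.02,0.04,-0.00], [0.14,-0.24,0.03], [0.23,-0.38,0.04]] + [[0.02, 0.12, -0.07], [0.01, 0.09, -0.05], [0.02, 0.13, -0.08]] + [[-0.0, 0.05, -0.03], [-0.00, 0.04, -0.03], [-0.01, 0.08, -0.05]]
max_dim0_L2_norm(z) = 0.3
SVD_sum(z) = [[-0.1,0.10,0.02], [0.13,-0.13,-0.02], [0.21,-0.22,-0.04]] + [[0.09, 0.11, -0.13], [0.02, 0.02, -0.03], [0.03, 0.04, -0.04]] + [[-0.0, -0.00, -0.0], [0.0, 0.0, 0.00], [-0.0, -0.0, -0.00]]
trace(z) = -0.20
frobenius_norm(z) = 0.44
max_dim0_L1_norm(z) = 0.5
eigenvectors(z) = [[0.08,-0.62,0.51],[-0.52,-0.45,0.39],[-0.85,-0.65,0.76]]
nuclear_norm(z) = 0.59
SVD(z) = [[-0.37, -0.93, 0.01], [0.49, -0.20, -0.85], [0.79, -0.31, 0.53]] @ diag([0.3849610878890108, 0.20397110294393128, 0.0008660110539035156]) @ [[0.69, -0.71, -0.12], [-0.47, -0.57, 0.67], [-0.55, -0.41, -0.73]]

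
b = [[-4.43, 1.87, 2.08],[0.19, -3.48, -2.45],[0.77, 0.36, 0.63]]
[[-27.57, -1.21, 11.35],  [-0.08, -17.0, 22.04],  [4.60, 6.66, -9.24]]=b@[[6.23, 3.42, -6.29], [0.97, 0.96, -2.96], [-0.86, 5.84, -5.28]]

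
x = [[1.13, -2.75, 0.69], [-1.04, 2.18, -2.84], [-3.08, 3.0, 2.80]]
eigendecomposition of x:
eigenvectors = [[(-0.8+0j), -0.20-0.34j, -0.20+0.34j], [(-0.55+0j), (-0.07+0.53j), (-0.07-0.53j)], [-0.24+0.00j, 0.75+0.00j, 0.75-0.00j]]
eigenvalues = [(-0.56+0j), (3.34+3.48j), (3.34-3.48j)]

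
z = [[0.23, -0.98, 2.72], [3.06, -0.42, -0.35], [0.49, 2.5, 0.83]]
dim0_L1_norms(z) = [3.78, 3.9, 3.9]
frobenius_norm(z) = 5.03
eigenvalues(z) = [(-1.1+2.7j), (-1.1-2.7j), (2.84+0j)]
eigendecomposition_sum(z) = [[-0.35+0.92j, (-0.79-0.66j), 0.79-0.32j], [1.16+0.06j, (-0.45+1.12j), -0.64-0.77j], [(-0.33-0.77j), 0.87-0.06j, (-0.3+0.66j)]] + [[-0.35-0.92j,(-0.79+0.66j),(0.79+0.32j)],[1.16-0.06j,(-0.45-1.12j),(-0.64+0.77j)],[-0.33+0.77j,(0.87+0.06j),(-0.3-0.66j)]] + [[(0.92+0j),0.60-0.00j,(1.15+0j)], [0.74+0.00j,(0.48-0j),0.92+0.00j], [1.15+0.00j,0.75-0.00j,1.43+0.00j]]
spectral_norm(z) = 3.11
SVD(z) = [[-0.12, 0.99, 0.07], [-0.99, -0.12, -0.07], [-0.06, -0.08, 1.00]] @ diag([3.1132251112594345, 2.89804763846752, 2.6762565818315167]) @ [[-0.99, 0.13, -0.01],[-0.06, -0.39, 0.92],[0.11, 0.91, 0.39]]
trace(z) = 0.64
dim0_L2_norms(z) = [3.11, 2.72, 2.87]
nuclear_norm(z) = 8.69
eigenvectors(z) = [[-0.17+0.54j, -0.17-0.54j, 0.56+0.00j],[(0.67+0j), 0.67-0.00j, (0.45+0j)],[-0.21-0.43j, -0.21+0.43j, (0.7+0j)]]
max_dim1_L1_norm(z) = 3.93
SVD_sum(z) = [[0.38, -0.05, 0.00], [3.06, -0.39, 0.04], [0.18, -0.02, 0.0]] + [[-0.17, -1.11, 2.64], [0.02, 0.13, -0.31], [0.01, 0.09, -0.21]] + [[0.02, 0.18, 0.08], [-0.02, -0.17, -0.07], [0.29, 2.43, 1.04]]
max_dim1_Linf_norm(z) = 3.06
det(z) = 24.15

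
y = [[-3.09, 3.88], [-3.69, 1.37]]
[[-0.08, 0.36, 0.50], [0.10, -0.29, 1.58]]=y@[[-0.05, 0.16, -0.54], [-0.06, 0.22, -0.3]]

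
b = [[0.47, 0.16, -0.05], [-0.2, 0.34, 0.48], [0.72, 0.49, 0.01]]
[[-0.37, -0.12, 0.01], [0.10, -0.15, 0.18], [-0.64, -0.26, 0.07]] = b @ [[-0.62,-0.21,0.03], [-0.41,-0.21,0.10], [0.24,-0.25,0.32]]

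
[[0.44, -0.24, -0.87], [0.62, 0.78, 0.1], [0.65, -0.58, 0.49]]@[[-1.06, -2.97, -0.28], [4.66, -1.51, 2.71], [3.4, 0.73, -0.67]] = [[-4.54, -1.58, -0.19], [3.32, -2.95, 1.87], [-1.73, -0.70, -2.08]]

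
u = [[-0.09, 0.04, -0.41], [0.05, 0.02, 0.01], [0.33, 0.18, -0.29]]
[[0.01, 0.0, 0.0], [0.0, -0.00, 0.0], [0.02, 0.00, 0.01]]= u @[[0.03, -0.01, -0.01], [0.03, 0.02, 0.07], [-0.02, 0.0, -0.0]]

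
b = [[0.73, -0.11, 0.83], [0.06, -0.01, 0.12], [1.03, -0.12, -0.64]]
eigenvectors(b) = [[-0.87,-0.42,-0.13], [-0.09,-0.08,-0.99], [-0.49,0.91,-0.02]]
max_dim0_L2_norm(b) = 1.26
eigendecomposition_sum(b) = [[0.96, -0.13, 0.43], [0.10, -0.01, 0.05], [0.53, -0.07, 0.24]] + [[-0.23,0.02,0.40], [-0.04,0.0,0.07], [0.50,-0.05,-0.88]] + [[-0.00,0.0,0.00], [-0.0,0.0,0.0], [-0.0,0.00,0.0]]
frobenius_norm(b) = 1.65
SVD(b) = [[-0.52, -0.84, -0.12], [-0.04, -0.12, 0.99], [-0.85, 0.52, 0.03]] @ diag([1.275659413454967, 1.05337223177072, 4.6883923178076456e-05]) @ [[-0.99, 0.13, 0.08], [-0.08, 0.03, -1.0], [0.13, 0.99, 0.02]]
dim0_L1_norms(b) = [1.82, 0.24, 1.59]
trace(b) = 0.08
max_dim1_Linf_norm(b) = 1.03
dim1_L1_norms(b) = [1.67, 0.19, 1.79]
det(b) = -0.00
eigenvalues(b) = [1.18, -1.1, 0.0]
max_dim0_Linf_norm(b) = 1.03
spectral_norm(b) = 1.28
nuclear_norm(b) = 2.33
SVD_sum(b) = [[0.66, -0.08, -0.06], [0.05, -0.01, -0.0], [1.07, -0.14, -0.09]] + [[0.07, -0.03, 0.89], [0.01, -0.00, 0.12], [-0.04, 0.02, -0.55]] + [[-0.0,-0.0,-0.0], [0.00,0.00,0.0], [0.0,0.00,0.0]]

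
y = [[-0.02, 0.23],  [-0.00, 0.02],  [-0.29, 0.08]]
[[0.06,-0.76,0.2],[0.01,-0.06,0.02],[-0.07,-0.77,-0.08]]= y @ [[0.32,1.8,0.52], [0.30,-3.13,0.92]]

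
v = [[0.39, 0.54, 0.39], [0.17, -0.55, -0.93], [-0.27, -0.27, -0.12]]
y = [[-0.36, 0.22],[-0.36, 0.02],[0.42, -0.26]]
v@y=[[-0.17, -0.0], [-0.25, 0.27], [0.14, -0.03]]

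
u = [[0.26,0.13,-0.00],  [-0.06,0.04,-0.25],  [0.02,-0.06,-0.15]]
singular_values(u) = [0.31, 0.27, 0.09]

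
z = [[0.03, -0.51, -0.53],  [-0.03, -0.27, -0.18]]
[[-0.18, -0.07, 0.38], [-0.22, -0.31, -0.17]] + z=[[-0.15, -0.58, -0.15], [-0.25, -0.58, -0.35]]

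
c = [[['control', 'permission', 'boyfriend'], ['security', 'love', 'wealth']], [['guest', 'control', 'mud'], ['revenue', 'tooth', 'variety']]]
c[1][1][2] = 'variety'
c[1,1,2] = 'variety'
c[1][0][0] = 'guest'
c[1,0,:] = ['guest', 'control', 'mud']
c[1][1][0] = 'revenue'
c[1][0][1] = 'control'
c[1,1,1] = 'tooth'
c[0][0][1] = 'permission'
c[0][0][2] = 'boyfriend'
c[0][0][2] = 'boyfriend'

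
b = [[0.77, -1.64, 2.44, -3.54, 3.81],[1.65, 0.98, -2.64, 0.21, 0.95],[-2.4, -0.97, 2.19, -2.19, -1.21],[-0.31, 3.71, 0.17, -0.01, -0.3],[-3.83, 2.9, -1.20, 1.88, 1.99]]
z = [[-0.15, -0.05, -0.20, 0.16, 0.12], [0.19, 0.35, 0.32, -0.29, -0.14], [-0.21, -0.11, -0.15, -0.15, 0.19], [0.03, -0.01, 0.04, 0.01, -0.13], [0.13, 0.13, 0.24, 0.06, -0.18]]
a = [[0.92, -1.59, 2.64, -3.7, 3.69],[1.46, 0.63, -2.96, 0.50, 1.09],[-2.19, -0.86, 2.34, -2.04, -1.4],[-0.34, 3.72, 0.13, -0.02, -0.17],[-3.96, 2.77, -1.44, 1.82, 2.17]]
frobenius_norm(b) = 10.57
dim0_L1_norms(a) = [8.87, 9.57, 9.51, 8.08, 8.52]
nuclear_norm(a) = 21.57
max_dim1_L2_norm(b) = 6.02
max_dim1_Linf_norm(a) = 3.96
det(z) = -0.00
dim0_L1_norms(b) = [8.96, 10.2, 8.64, 7.83, 8.26]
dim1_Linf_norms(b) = [3.81, 2.64, 2.4, 3.71, 3.83]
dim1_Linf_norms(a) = [3.7, 2.96, 2.34, 3.72, 3.96]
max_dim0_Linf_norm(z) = 0.35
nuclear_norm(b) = 21.37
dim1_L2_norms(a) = [6.14, 3.57, 4.14, 3.74, 5.78]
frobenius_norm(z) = 0.87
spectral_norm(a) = 7.40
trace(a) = 6.04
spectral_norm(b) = 7.23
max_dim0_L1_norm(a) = 9.57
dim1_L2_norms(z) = [0.32, 0.6, 0.37, 0.14, 0.36]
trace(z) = -0.12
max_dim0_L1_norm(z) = 0.95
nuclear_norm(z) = 1.41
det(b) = 683.82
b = z + a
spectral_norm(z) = 0.77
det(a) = 666.79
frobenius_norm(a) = 10.72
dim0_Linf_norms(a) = [3.96, 3.72, 2.96, 3.7, 3.69]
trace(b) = 5.92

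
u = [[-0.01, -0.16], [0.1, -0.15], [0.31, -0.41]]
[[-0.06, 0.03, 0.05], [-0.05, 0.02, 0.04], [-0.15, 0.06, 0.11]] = u @ [[0.02,-0.01,-0.02], [0.37,-0.16,-0.28]]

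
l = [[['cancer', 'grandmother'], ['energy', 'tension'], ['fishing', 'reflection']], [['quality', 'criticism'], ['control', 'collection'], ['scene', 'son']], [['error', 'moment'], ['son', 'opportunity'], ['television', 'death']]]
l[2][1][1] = 'opportunity'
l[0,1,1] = 'tension'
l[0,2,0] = 'fishing'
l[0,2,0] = 'fishing'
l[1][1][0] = 'control'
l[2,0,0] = 'error'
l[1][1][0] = 'control'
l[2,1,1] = 'opportunity'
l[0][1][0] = 'energy'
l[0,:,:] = [['cancer', 'grandmother'], ['energy', 'tension'], ['fishing', 'reflection']]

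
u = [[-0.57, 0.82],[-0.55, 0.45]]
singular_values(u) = [1.22, 0.16]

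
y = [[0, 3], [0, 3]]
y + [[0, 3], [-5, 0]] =[[0, 6], [-5, 3]]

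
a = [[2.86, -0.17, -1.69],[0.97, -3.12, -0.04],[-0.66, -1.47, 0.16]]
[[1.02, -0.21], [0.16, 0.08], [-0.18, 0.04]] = a@[[0.18, 0.02], [0.01, -0.02], [-0.30, 0.16]]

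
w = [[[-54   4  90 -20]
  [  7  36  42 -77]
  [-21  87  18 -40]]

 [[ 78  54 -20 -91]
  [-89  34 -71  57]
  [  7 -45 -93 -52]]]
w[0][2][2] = 18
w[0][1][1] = 36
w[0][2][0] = -21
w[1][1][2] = -71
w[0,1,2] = 42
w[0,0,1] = 4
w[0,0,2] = 90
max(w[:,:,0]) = 78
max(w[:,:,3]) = 57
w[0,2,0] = -21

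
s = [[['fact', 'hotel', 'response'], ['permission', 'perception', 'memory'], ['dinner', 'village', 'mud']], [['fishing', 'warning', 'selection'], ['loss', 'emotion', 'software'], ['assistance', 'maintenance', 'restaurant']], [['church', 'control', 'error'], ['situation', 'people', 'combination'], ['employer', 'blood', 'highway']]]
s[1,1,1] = 'emotion'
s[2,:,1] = ['control', 'people', 'blood']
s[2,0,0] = 'church'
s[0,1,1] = 'perception'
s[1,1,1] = 'emotion'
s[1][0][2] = 'selection'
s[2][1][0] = 'situation'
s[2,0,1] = 'control'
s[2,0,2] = 'error'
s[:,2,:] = [['dinner', 'village', 'mud'], ['assistance', 'maintenance', 'restaurant'], ['employer', 'blood', 'highway']]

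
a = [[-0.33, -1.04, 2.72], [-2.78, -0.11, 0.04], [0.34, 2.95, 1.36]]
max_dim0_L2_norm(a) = 3.13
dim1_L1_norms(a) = [4.09, 2.93, 4.65]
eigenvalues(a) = [(-3.14+0j), (2.03+2.04j), (2.03-2.04j)]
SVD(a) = [[0.05, -0.85, 0.52], [-0.32, -0.51, -0.80], [0.94, -0.13, -0.30]] @ diag([3.33338663532252, 3.057226796005073, 2.557459258178273]) @ [[0.36, 0.83, 0.42],[0.54, 0.18, -0.82],[0.76, -0.52, 0.38]]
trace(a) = 0.92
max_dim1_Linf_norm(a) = 2.95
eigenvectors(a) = [[-0.66+0.00j, (-0.29+0.47j), -0.29-0.47j], [-0.61+0.00j, (-0.11-0.5j), (-0.11+0.5j)], [0.45+0.00j, -0.65+0.00j, -0.65-0.00j]]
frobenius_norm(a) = 5.20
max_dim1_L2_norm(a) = 3.27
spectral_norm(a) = 3.33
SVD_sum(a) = [[0.06, 0.13, 0.07],[-0.39, -0.9, -0.45],[1.14, 2.62, 1.32]] + [[-1.40, -0.47, 2.14],[-0.83, -0.28, 1.27],[-0.22, -0.07, 0.33]] + [[1.01, -0.70, 0.51],[-1.55, 1.07, -0.78],[-0.59, 0.40, -0.29]]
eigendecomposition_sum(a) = [[-1.38-0.00j, -1.29+0.00j, (0.84-0j)], [-1.27-0.00j, -1.19+0.00j, (0.78-0j)], [(0.94+0j), (0.88-0j), -0.57+0.00j]] + [[(0.52+0.62j),(0.13-0.96j),0.94-0.39j], [(-0.75-0.07j),0.54+0.72j,(-0.37+0.87j)], [(-0.3+0.9j),1.04-0.46j,(0.97+0.7j)]] + [[0.52-0.62j, 0.13+0.96j, 0.94+0.39j], [-0.75+0.07j, (0.54-0.72j), (-0.37-0.87j)], [(-0.3-0.9j), 1.04+0.46j, (0.97-0.7j)]]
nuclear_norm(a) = 8.95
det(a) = -26.06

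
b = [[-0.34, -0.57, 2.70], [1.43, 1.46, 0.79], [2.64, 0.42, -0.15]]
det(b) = -9.909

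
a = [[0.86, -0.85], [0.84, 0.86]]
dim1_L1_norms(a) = [1.71, 1.7]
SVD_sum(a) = [[0.43, -1.03], [-0.18, 0.43]] + [[0.43, 0.18],[1.02, 0.43]]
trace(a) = 1.72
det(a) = 1.45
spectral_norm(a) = 1.21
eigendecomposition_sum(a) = [[0.43+0.42j, -0.42+0.43j], [(0.42-0.43j), 0.43+0.42j]] + [[(0.43-0.42j), (-0.42-0.43j)], [0.42+0.43j, (0.43-0.42j)]]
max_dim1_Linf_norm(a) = 0.86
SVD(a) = [[-0.92,0.39],[0.39,0.92]] @ diag([1.2106637176261048, 1.200663717626105]) @ [[-0.39,0.92],[0.92,0.39]]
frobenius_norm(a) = 1.71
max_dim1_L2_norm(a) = 1.21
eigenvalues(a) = [(0.86+0.84j), (0.86-0.84j)]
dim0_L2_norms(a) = [1.2, 1.21]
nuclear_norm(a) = 2.41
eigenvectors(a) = [[(0.71+0j), 0.71-0.00j], [0.00-0.71j, 0.00+0.71j]]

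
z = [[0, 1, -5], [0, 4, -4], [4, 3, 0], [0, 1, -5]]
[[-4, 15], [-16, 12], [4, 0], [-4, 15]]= z @ [[4, 0], [-4, 0], [0, -3]]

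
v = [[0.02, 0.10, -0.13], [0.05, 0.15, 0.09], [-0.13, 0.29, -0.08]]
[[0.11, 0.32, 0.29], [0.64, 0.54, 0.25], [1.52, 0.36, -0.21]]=v @ [[-3.37,2.97,4.12],[4.26,2.59,0.86],[1.93,0.01,-0.93]]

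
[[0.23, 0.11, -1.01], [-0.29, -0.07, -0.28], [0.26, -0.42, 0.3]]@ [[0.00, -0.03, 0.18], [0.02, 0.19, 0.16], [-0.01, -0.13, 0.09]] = [[0.01, 0.15, -0.03], [0.00, 0.03, -0.09], [-0.01, -0.13, 0.01]]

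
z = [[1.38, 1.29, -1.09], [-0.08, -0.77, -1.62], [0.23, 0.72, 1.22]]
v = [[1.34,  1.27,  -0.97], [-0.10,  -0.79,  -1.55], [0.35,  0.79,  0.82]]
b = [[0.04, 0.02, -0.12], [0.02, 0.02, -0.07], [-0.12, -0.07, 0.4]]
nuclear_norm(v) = 4.20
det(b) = 0.00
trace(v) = 1.37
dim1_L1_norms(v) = [3.58, 2.44, 1.96]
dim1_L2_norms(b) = [0.13, 0.08, 0.42]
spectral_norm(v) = 2.12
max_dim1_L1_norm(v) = 3.58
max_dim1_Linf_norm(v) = 1.55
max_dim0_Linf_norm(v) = 1.55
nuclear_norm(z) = 4.51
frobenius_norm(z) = 3.17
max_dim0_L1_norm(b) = 0.59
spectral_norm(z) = 2.37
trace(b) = 0.46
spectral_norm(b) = 0.45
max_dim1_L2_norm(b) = 0.42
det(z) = -0.17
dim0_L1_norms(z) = [1.69, 2.78, 3.93]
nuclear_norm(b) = 0.46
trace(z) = 1.83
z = b + v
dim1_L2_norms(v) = [2.09, 1.74, 1.19]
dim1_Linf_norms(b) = [0.12, 0.07, 0.4]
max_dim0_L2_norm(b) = 0.42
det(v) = -0.00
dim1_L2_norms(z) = [2.18, 1.8, 1.44]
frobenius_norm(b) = 0.45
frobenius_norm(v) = 2.97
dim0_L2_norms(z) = [1.4, 1.67, 2.3]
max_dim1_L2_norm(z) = 2.18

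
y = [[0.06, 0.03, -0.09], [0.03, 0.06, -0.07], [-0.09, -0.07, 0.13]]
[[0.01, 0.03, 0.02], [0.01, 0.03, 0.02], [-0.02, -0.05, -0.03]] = y @[[0.33, 0.24, 0.34], [0.16, 0.08, 0.21], [0.18, -0.20, 0.09]]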